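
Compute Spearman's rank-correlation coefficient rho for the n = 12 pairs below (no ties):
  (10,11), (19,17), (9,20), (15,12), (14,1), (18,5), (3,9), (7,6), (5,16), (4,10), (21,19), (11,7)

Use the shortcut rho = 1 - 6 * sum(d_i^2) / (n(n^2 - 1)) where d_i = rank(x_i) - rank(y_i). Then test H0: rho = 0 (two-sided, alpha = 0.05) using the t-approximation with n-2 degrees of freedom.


Step 1: Rank x and y separately (midranks; no ties here).
rank(x): 10->6, 19->11, 9->5, 15->9, 14->8, 18->10, 3->1, 7->4, 5->3, 4->2, 21->12, 11->7
rank(y): 11->7, 17->10, 20->12, 12->8, 1->1, 5->2, 9->5, 6->3, 16->9, 10->6, 19->11, 7->4
Step 2: d_i = R_x(i) - R_y(i); compute d_i^2.
  (6-7)^2=1, (11-10)^2=1, (5-12)^2=49, (9-8)^2=1, (8-1)^2=49, (10-2)^2=64, (1-5)^2=16, (4-3)^2=1, (3-9)^2=36, (2-6)^2=16, (12-11)^2=1, (7-4)^2=9
sum(d^2) = 244.
Step 3: rho = 1 - 6*244 / (12*(12^2 - 1)) = 1 - 1464/1716 = 0.146853.
Step 4: Under H0, t = rho * sqrt((n-2)/(1-rho^2)) = 0.4695 ~ t(10).
Step 5: Two-sided p-value from the t-distribution with 10 df = 0.648796.
Step 6: alpha = 0.05. fail to reject H0.

rho = 0.1469, p = 0.648796, fail to reject H0 at alpha = 0.05.


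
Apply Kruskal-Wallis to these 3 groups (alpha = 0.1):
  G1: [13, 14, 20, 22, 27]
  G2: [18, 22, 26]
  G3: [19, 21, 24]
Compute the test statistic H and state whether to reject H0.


Step 1: Combine all N = 11 observations and assign midranks.
sorted (value, group, rank): (13,G1,1), (14,G1,2), (18,G2,3), (19,G3,4), (20,G1,5), (21,G3,6), (22,G1,7.5), (22,G2,7.5), (24,G3,9), (26,G2,10), (27,G1,11)
Step 2: Sum ranks within each group.
R_1 = 26.5 (n_1 = 5)
R_2 = 20.5 (n_2 = 3)
R_3 = 19 (n_3 = 3)
Step 3: H = 12/(N(N+1)) * sum(R_i^2/n_i) - 3(N+1)
     = 12/(11*12) * (26.5^2/5 + 20.5^2/3 + 19^2/3) - 3*12
     = 0.090909 * 400.867 - 36
     = 0.442424.
Step 4: Ties present; correction factor C = 1 - 6/(11^3 - 11) = 0.995455. Corrected H = 0.442424 / 0.995455 = 0.444444.
Step 5: Under H0, H ~ chi^2(2); p-value = 0.800737.
Step 6: alpha = 0.1. fail to reject H0.

H = 0.4444, df = 2, p = 0.800737, fail to reject H0.


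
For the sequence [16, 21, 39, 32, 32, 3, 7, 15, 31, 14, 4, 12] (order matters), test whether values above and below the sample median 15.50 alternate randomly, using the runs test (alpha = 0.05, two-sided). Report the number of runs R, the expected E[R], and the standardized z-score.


Step 1: Compute median = 15.50; label A = above, B = below.
Labels in order: AAAAABBBABBB  (n_A = 6, n_B = 6)
Step 2: Count runs R = 4.
Step 3: Under H0 (random ordering), E[R] = 2*n_A*n_B/(n_A+n_B) + 1 = 2*6*6/12 + 1 = 7.0000.
        Var[R] = 2*n_A*n_B*(2*n_A*n_B - n_A - n_B) / ((n_A+n_B)^2 * (n_A+n_B-1)) = 4320/1584 = 2.7273.
        SD[R] = 1.6514.
Step 4: Continuity-corrected z = (R + 0.5 - E[R]) / SD[R] = (4 + 0.5 - 7.0000) / 1.6514 = -1.5138.
Step 5: Two-sided p-value via normal approximation = 2*(1 - Phi(|z|)) = 0.130070.
Step 6: alpha = 0.05. fail to reject H0.

R = 4, z = -1.5138, p = 0.130070, fail to reject H0.


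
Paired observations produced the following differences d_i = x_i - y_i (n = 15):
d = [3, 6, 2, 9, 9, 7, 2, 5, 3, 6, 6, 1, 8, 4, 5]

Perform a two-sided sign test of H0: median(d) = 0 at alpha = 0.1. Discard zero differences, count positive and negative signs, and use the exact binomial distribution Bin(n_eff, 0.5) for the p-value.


Step 1: Discard zero differences. Original n = 15; n_eff = number of nonzero differences = 15.
Nonzero differences (with sign): +3, +6, +2, +9, +9, +7, +2, +5, +3, +6, +6, +1, +8, +4, +5
Step 2: Count signs: positive = 15, negative = 0.
Step 3: Under H0: P(positive) = 0.5, so the number of positives S ~ Bin(15, 0.5).
Step 4: Two-sided exact p-value = sum of Bin(15,0.5) probabilities at or below the observed probability = 0.000061.
Step 5: alpha = 0.1. reject H0.

n_eff = 15, pos = 15, neg = 0, p = 0.000061, reject H0.


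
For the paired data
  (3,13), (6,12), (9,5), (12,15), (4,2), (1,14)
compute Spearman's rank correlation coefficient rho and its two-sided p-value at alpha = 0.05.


Step 1: Rank x and y separately (midranks; no ties here).
rank(x): 3->2, 6->4, 9->5, 12->6, 4->3, 1->1
rank(y): 13->4, 12->3, 5->2, 15->6, 2->1, 14->5
Step 2: d_i = R_x(i) - R_y(i); compute d_i^2.
  (2-4)^2=4, (4-3)^2=1, (5-2)^2=9, (6-6)^2=0, (3-1)^2=4, (1-5)^2=16
sum(d^2) = 34.
Step 3: rho = 1 - 6*34 / (6*(6^2 - 1)) = 1 - 204/210 = 0.028571.
Step 4: Under H0, t = rho * sqrt((n-2)/(1-rho^2)) = 0.0572 ~ t(4).
Step 5: Two-sided p-value from the t-distribution with 4 df = 0.957155.
Step 6: alpha = 0.05. fail to reject H0.

rho = 0.0286, p = 0.957155, fail to reject H0 at alpha = 0.05.


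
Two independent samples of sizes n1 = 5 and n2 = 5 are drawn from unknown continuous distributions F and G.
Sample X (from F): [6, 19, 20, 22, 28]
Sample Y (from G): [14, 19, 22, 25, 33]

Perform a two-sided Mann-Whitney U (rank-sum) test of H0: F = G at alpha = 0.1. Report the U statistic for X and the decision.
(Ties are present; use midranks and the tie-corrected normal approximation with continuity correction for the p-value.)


Step 1: Combine and sort all 10 observations; assign midranks.
sorted (value, group): (6,X), (14,Y), (19,X), (19,Y), (20,X), (22,X), (22,Y), (25,Y), (28,X), (33,Y)
ranks: 6->1, 14->2, 19->3.5, 19->3.5, 20->5, 22->6.5, 22->6.5, 25->8, 28->9, 33->10
Step 2: Rank sum for X: R1 = 1 + 3.5 + 5 + 6.5 + 9 = 25.
Step 3: U_X = R1 - n1(n1+1)/2 = 25 - 5*6/2 = 25 - 15 = 10.
       U_Y = n1*n2 - U_X = 25 - 10 = 15.
Step 4: Ties are present, so use the tie-corrected normal approximation (with continuity correction) for the p-value.
Step 5: p-value = 0.674236; compare to alpha = 0.1. fail to reject H0.

U_X = 10, p = 0.674236, fail to reject H0 at alpha = 0.1.


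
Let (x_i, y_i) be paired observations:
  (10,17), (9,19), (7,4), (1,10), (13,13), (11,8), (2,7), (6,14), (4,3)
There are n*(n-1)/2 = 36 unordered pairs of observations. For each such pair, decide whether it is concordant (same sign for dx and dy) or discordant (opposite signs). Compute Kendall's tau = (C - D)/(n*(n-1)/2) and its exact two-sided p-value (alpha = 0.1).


Step 1: Enumerate the 36 unordered pairs (i,j) with i<j and classify each by sign(x_j-x_i) * sign(y_j-y_i).
  (1,2):dx=-1,dy=+2->D; (1,3):dx=-3,dy=-13->C; (1,4):dx=-9,dy=-7->C; (1,5):dx=+3,dy=-4->D
  (1,6):dx=+1,dy=-9->D; (1,7):dx=-8,dy=-10->C; (1,8):dx=-4,dy=-3->C; (1,9):dx=-6,dy=-14->C
  (2,3):dx=-2,dy=-15->C; (2,4):dx=-8,dy=-9->C; (2,5):dx=+4,dy=-6->D; (2,6):dx=+2,dy=-11->D
  (2,7):dx=-7,dy=-12->C; (2,8):dx=-3,dy=-5->C; (2,9):dx=-5,dy=-16->C; (3,4):dx=-6,dy=+6->D
  (3,5):dx=+6,dy=+9->C; (3,6):dx=+4,dy=+4->C; (3,7):dx=-5,dy=+3->D; (3,8):dx=-1,dy=+10->D
  (3,9):dx=-3,dy=-1->C; (4,5):dx=+12,dy=+3->C; (4,6):dx=+10,dy=-2->D; (4,7):dx=+1,dy=-3->D
  (4,8):dx=+5,dy=+4->C; (4,9):dx=+3,dy=-7->D; (5,6):dx=-2,dy=-5->C; (5,7):dx=-11,dy=-6->C
  (5,8):dx=-7,dy=+1->D; (5,9):dx=-9,dy=-10->C; (6,7):dx=-9,dy=-1->C; (6,8):dx=-5,dy=+6->D
  (6,9):dx=-7,dy=-5->C; (7,8):dx=+4,dy=+7->C; (7,9):dx=+2,dy=-4->D; (8,9):dx=-2,dy=-11->C
Step 2: C = 22, D = 14, total pairs = 36.
Step 3: tau = (C - D)/(n(n-1)/2) = (22 - 14)/36 = 0.222222.
Step 4: Exact two-sided p-value (enumerate n! = 362880 permutations of y under H0): p = 0.476709.
Step 5: alpha = 0.1. fail to reject H0.

tau_b = 0.2222 (C=22, D=14), p = 0.476709, fail to reject H0.


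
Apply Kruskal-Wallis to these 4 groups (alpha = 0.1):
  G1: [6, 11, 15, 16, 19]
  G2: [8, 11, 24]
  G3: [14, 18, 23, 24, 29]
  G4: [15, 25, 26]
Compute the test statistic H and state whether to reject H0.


Step 1: Combine all N = 16 observations and assign midranks.
sorted (value, group, rank): (6,G1,1), (8,G2,2), (11,G1,3.5), (11,G2,3.5), (14,G3,5), (15,G1,6.5), (15,G4,6.5), (16,G1,8), (18,G3,9), (19,G1,10), (23,G3,11), (24,G2,12.5), (24,G3,12.5), (25,G4,14), (26,G4,15), (29,G3,16)
Step 2: Sum ranks within each group.
R_1 = 29 (n_1 = 5)
R_2 = 18 (n_2 = 3)
R_3 = 53.5 (n_3 = 5)
R_4 = 35.5 (n_4 = 3)
Step 3: H = 12/(N(N+1)) * sum(R_i^2/n_i) - 3(N+1)
     = 12/(16*17) * (29^2/5 + 18^2/3 + 53.5^2/5 + 35.5^2/3) - 3*17
     = 0.044118 * 1268.73 - 51
     = 4.973529.
Step 4: Ties present; correction factor C = 1 - 18/(16^3 - 16) = 0.995588. Corrected H = 4.973529 / 0.995588 = 4.995569.
Step 5: Under H0, H ~ chi^2(3); p-value = 0.172122.
Step 6: alpha = 0.1. fail to reject H0.

H = 4.9956, df = 3, p = 0.172122, fail to reject H0.


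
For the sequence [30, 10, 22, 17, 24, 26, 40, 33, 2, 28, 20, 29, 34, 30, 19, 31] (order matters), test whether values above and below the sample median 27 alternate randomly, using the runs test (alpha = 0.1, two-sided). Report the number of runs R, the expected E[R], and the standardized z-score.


Step 1: Compute median = 27; label A = above, B = below.
Labels in order: ABBBBBAABABAAABA  (n_A = 8, n_B = 8)
Step 2: Count runs R = 9.
Step 3: Under H0 (random ordering), E[R] = 2*n_A*n_B/(n_A+n_B) + 1 = 2*8*8/16 + 1 = 9.0000.
        Var[R] = 2*n_A*n_B*(2*n_A*n_B - n_A - n_B) / ((n_A+n_B)^2 * (n_A+n_B-1)) = 14336/3840 = 3.7333.
        SD[R] = 1.9322.
Step 4: R = E[R], so z = 0 with no continuity correction.
Step 5: Two-sided p-value via normal approximation = 2*(1 - Phi(|z|)) = 1.000000.
Step 6: alpha = 0.1. fail to reject H0.

R = 9, z = 0.0000, p = 1.000000, fail to reject H0.


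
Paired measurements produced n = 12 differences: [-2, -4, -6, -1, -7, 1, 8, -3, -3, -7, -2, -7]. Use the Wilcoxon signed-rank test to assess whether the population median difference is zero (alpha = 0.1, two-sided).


Step 1: Drop any zero differences (none here) and take |d_i|.
|d| = [2, 4, 6, 1, 7, 1, 8, 3, 3, 7, 2, 7]
Step 2: Midrank |d_i| (ties get averaged ranks).
ranks: |2|->3.5, |4|->7, |6|->8, |1|->1.5, |7|->10, |1|->1.5, |8|->12, |3|->5.5, |3|->5.5, |7|->10, |2|->3.5, |7|->10
Step 3: Attach original signs; sum ranks with positive sign and with negative sign.
W+ = 1.5 + 12 = 13.5
W- = 3.5 + 7 + 8 + 1.5 + 10 + 5.5 + 5.5 + 10 + 3.5 + 10 = 64.5
(Check: W+ + W- = 78 should equal n(n+1)/2 = 78.)
Step 4: Test statistic W = min(W+, W-) = 13.5.
Step 5: Ties in |d|, so use the tie-corrected normal approximation.
        E[W] = n(n+1)/4 = 12*13/4 = 39.
        Tie groups: |d|=1 (t=2), |d|=2 (t=2), |d|=3 (t=2), |d|=7 (t=3); sum(t^3 - t) = 42.
        Var[W] = n(n+1)(2n+1)/24 - sum(t^3-t)/48 = 3900/24 - 42/48 = 161.625.
        z = (W - E[W]) / sqrt(Var[W]) = (13.5 - 39) / 12.7132 = -2.0058.
        Two-sided p = 2*Phi(z) = 0.044878.
Step 6: alpha = 0.1. reject H0.

W+ = 13.5, W- = 64.5, W = min = 13.5, p = 0.044878, reject H0.


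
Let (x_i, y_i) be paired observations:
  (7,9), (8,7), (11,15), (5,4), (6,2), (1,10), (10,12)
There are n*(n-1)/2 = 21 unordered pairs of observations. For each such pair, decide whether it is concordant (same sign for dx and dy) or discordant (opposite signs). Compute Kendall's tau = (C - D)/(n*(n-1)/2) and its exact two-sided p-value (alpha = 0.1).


Step 1: Enumerate the 21 unordered pairs (i,j) with i<j and classify each by sign(x_j-x_i) * sign(y_j-y_i).
  (1,2):dx=+1,dy=-2->D; (1,3):dx=+4,dy=+6->C; (1,4):dx=-2,dy=-5->C; (1,5):dx=-1,dy=-7->C
  (1,6):dx=-6,dy=+1->D; (1,7):dx=+3,dy=+3->C; (2,3):dx=+3,dy=+8->C; (2,4):dx=-3,dy=-3->C
  (2,5):dx=-2,dy=-5->C; (2,6):dx=-7,dy=+3->D; (2,7):dx=+2,dy=+5->C; (3,4):dx=-6,dy=-11->C
  (3,5):dx=-5,dy=-13->C; (3,6):dx=-10,dy=-5->C; (3,7):dx=-1,dy=-3->C; (4,5):dx=+1,dy=-2->D
  (4,6):dx=-4,dy=+6->D; (4,7):dx=+5,dy=+8->C; (5,6):dx=-5,dy=+8->D; (5,7):dx=+4,dy=+10->C
  (6,7):dx=+9,dy=+2->C
Step 2: C = 15, D = 6, total pairs = 21.
Step 3: tau = (C - D)/(n(n-1)/2) = (15 - 6)/21 = 0.428571.
Step 4: Exact two-sided p-value (enumerate n! = 5040 permutations of y under H0): p = 0.238889.
Step 5: alpha = 0.1. fail to reject H0.

tau_b = 0.4286 (C=15, D=6), p = 0.238889, fail to reject H0.


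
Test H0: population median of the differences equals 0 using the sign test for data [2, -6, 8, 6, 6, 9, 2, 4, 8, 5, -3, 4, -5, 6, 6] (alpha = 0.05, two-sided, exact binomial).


Step 1: Discard zero differences. Original n = 15; n_eff = number of nonzero differences = 15.
Nonzero differences (with sign): +2, -6, +8, +6, +6, +9, +2, +4, +8, +5, -3, +4, -5, +6, +6
Step 2: Count signs: positive = 12, negative = 3.
Step 3: Under H0: P(positive) = 0.5, so the number of positives S ~ Bin(15, 0.5).
Step 4: Two-sided exact p-value = sum of Bin(15,0.5) probabilities at or below the observed probability = 0.035156.
Step 5: alpha = 0.05. reject H0.

n_eff = 15, pos = 12, neg = 3, p = 0.035156, reject H0.


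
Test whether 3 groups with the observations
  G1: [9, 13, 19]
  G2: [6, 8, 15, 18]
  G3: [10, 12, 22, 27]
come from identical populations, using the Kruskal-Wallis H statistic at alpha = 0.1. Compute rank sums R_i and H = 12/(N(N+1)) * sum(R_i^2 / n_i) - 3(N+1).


Step 1: Combine all N = 11 observations and assign midranks.
sorted (value, group, rank): (6,G2,1), (8,G2,2), (9,G1,3), (10,G3,4), (12,G3,5), (13,G1,6), (15,G2,7), (18,G2,8), (19,G1,9), (22,G3,10), (27,G3,11)
Step 2: Sum ranks within each group.
R_1 = 18 (n_1 = 3)
R_2 = 18 (n_2 = 4)
R_3 = 30 (n_3 = 4)
Step 3: H = 12/(N(N+1)) * sum(R_i^2/n_i) - 3(N+1)
     = 12/(11*12) * (18^2/3 + 18^2/4 + 30^2/4) - 3*12
     = 0.090909 * 414 - 36
     = 1.636364.
Step 4: No ties, so H is used without correction.
Step 5: Under H0, H ~ chi^2(2); p-value = 0.441233.
Step 6: alpha = 0.1. fail to reject H0.

H = 1.6364, df = 2, p = 0.441233, fail to reject H0.


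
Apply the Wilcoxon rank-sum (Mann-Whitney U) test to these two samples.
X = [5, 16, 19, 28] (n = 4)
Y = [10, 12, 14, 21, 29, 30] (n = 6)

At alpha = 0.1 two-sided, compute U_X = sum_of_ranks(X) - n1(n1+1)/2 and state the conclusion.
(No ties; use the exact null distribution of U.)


Step 1: Combine and sort all 10 observations; assign midranks.
sorted (value, group): (5,X), (10,Y), (12,Y), (14,Y), (16,X), (19,X), (21,Y), (28,X), (29,Y), (30,Y)
ranks: 5->1, 10->2, 12->3, 14->4, 16->5, 19->6, 21->7, 28->8, 29->9, 30->10
Step 2: Rank sum for X: R1 = 1 + 5 + 6 + 8 = 20.
Step 3: U_X = R1 - n1(n1+1)/2 = 20 - 4*5/2 = 20 - 10 = 10.
       U_Y = n1*n2 - U_X = 24 - 10 = 14.
Step 4: No ties, so the exact null distribution of U (based on enumerating the C(10,4) = 210 equally likely rank assignments) gives the two-sided p-value.
Step 5: p-value = 0.761905; compare to alpha = 0.1. fail to reject H0.

U_X = 10, p = 0.761905, fail to reject H0 at alpha = 0.1.


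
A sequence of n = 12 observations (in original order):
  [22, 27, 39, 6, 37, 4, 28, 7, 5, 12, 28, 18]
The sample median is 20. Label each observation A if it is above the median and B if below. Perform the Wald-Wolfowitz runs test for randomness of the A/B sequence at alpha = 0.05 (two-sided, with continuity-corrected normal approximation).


Step 1: Compute median = 20; label A = above, B = below.
Labels in order: AAABABABBBAB  (n_A = 6, n_B = 6)
Step 2: Count runs R = 8.
Step 3: Under H0 (random ordering), E[R] = 2*n_A*n_B/(n_A+n_B) + 1 = 2*6*6/12 + 1 = 7.0000.
        Var[R] = 2*n_A*n_B*(2*n_A*n_B - n_A - n_B) / ((n_A+n_B)^2 * (n_A+n_B-1)) = 4320/1584 = 2.7273.
        SD[R] = 1.6514.
Step 4: Continuity-corrected z = (R - 0.5 - E[R]) / SD[R] = (8 - 0.5 - 7.0000) / 1.6514 = 0.3028.
Step 5: Two-sided p-value via normal approximation = 2*(1 - Phi(|z|)) = 0.762069.
Step 6: alpha = 0.05. fail to reject H0.

R = 8, z = 0.3028, p = 0.762069, fail to reject H0.


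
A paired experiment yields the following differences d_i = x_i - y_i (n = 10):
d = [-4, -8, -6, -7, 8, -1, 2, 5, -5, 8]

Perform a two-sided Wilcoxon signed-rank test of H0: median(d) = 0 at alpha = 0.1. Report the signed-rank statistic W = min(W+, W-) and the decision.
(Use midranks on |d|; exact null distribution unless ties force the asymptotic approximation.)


Step 1: Drop any zero differences (none here) and take |d_i|.
|d| = [4, 8, 6, 7, 8, 1, 2, 5, 5, 8]
Step 2: Midrank |d_i| (ties get averaged ranks).
ranks: |4|->3, |8|->9, |6|->6, |7|->7, |8|->9, |1|->1, |2|->2, |5|->4.5, |5|->4.5, |8|->9
Step 3: Attach original signs; sum ranks with positive sign and with negative sign.
W+ = 9 + 2 + 4.5 + 9 = 24.5
W- = 3 + 9 + 6 + 7 + 1 + 4.5 = 30.5
(Check: W+ + W- = 55 should equal n(n+1)/2 = 55.)
Step 4: Test statistic W = min(W+, W-) = 24.5.
Step 5: Ties in |d|, so use the tie-corrected normal approximation.
        E[W] = n(n+1)/4 = 10*11/4 = 27.5.
        Tie groups: |d|=5 (t=2), |d|=8 (t=3); sum(t^3 - t) = 30.
        Var[W] = n(n+1)(2n+1)/24 - sum(t^3-t)/48 = 2310/24 - 30/48 = 95.625.
        z = (W - E[W]) / sqrt(Var[W]) = (24.5 - 27.5) / 9.7788 = -0.3068.
        Two-sided p = 2*Phi(z) = 0.759006.
Step 6: alpha = 0.1. fail to reject H0.

W+ = 24.5, W- = 30.5, W = min = 24.5, p = 0.759006, fail to reject H0.


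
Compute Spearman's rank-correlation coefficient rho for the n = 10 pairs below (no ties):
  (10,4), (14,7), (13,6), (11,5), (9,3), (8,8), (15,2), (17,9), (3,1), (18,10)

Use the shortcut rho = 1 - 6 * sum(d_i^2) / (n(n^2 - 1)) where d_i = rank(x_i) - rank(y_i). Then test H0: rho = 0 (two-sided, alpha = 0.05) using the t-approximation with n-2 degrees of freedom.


Step 1: Rank x and y separately (midranks; no ties here).
rank(x): 10->4, 14->7, 13->6, 11->5, 9->3, 8->2, 15->8, 17->9, 3->1, 18->10
rank(y): 4->4, 7->7, 6->6, 5->5, 3->3, 8->8, 2->2, 9->9, 1->1, 10->10
Step 2: d_i = R_x(i) - R_y(i); compute d_i^2.
  (4-4)^2=0, (7-7)^2=0, (6-6)^2=0, (5-5)^2=0, (3-3)^2=0, (2-8)^2=36, (8-2)^2=36, (9-9)^2=0, (1-1)^2=0, (10-10)^2=0
sum(d^2) = 72.
Step 3: rho = 1 - 6*72 / (10*(10^2 - 1)) = 1 - 432/990 = 0.563636.
Step 4: Under H0, t = rho * sqrt((n-2)/(1-rho^2)) = 1.9300 ~ t(8).
Step 5: Two-sided p-value from the t-distribution with 8 df = 0.089724.
Step 6: alpha = 0.05. fail to reject H0.

rho = 0.5636, p = 0.089724, fail to reject H0 at alpha = 0.05.


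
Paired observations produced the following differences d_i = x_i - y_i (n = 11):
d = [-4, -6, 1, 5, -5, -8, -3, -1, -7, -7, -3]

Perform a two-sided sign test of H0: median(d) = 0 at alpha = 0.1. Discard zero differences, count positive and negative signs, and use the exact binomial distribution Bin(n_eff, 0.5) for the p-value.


Step 1: Discard zero differences. Original n = 11; n_eff = number of nonzero differences = 11.
Nonzero differences (with sign): -4, -6, +1, +5, -5, -8, -3, -1, -7, -7, -3
Step 2: Count signs: positive = 2, negative = 9.
Step 3: Under H0: P(positive) = 0.5, so the number of positives S ~ Bin(11, 0.5).
Step 4: Two-sided exact p-value = sum of Bin(11,0.5) probabilities at or below the observed probability = 0.065430.
Step 5: alpha = 0.1. reject H0.

n_eff = 11, pos = 2, neg = 9, p = 0.065430, reject H0.


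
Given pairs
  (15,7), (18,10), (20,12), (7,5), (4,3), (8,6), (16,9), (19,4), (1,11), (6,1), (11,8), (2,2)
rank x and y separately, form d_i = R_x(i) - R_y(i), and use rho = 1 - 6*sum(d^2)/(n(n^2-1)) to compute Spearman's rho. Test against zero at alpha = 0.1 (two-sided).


Step 1: Rank x and y separately (midranks; no ties here).
rank(x): 15->8, 18->10, 20->12, 7->5, 4->3, 8->6, 16->9, 19->11, 1->1, 6->4, 11->7, 2->2
rank(y): 7->7, 10->10, 12->12, 5->5, 3->3, 6->6, 9->9, 4->4, 11->11, 1->1, 8->8, 2->2
Step 2: d_i = R_x(i) - R_y(i); compute d_i^2.
  (8-7)^2=1, (10-10)^2=0, (12-12)^2=0, (5-5)^2=0, (3-3)^2=0, (6-6)^2=0, (9-9)^2=0, (11-4)^2=49, (1-11)^2=100, (4-1)^2=9, (7-8)^2=1, (2-2)^2=0
sum(d^2) = 160.
Step 3: rho = 1 - 6*160 / (12*(12^2 - 1)) = 1 - 960/1716 = 0.440559.
Step 4: Under H0, t = rho * sqrt((n-2)/(1-rho^2)) = 1.5519 ~ t(10).
Step 5: Two-sided p-value from the t-distribution with 10 df = 0.151735.
Step 6: alpha = 0.1. fail to reject H0.

rho = 0.4406, p = 0.151735, fail to reject H0 at alpha = 0.1.


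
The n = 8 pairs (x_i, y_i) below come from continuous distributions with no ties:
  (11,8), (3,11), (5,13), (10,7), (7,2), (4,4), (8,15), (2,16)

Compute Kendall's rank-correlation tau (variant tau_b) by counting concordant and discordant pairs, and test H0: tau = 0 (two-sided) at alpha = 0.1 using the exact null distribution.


Step 1: Enumerate the 28 unordered pairs (i,j) with i<j and classify each by sign(x_j-x_i) * sign(y_j-y_i).
  (1,2):dx=-8,dy=+3->D; (1,3):dx=-6,dy=+5->D; (1,4):dx=-1,dy=-1->C; (1,5):dx=-4,dy=-6->C
  (1,6):dx=-7,dy=-4->C; (1,7):dx=-3,dy=+7->D; (1,8):dx=-9,dy=+8->D; (2,3):dx=+2,dy=+2->C
  (2,4):dx=+7,dy=-4->D; (2,5):dx=+4,dy=-9->D; (2,6):dx=+1,dy=-7->D; (2,7):dx=+5,dy=+4->C
  (2,8):dx=-1,dy=+5->D; (3,4):dx=+5,dy=-6->D; (3,5):dx=+2,dy=-11->D; (3,6):dx=-1,dy=-9->C
  (3,7):dx=+3,dy=+2->C; (3,8):dx=-3,dy=+3->D; (4,5):dx=-3,dy=-5->C; (4,6):dx=-6,dy=-3->C
  (4,7):dx=-2,dy=+8->D; (4,8):dx=-8,dy=+9->D; (5,6):dx=-3,dy=+2->D; (5,7):dx=+1,dy=+13->C
  (5,8):dx=-5,dy=+14->D; (6,7):dx=+4,dy=+11->C; (6,8):dx=-2,dy=+12->D; (7,8):dx=-6,dy=+1->D
Step 2: C = 11, D = 17, total pairs = 28.
Step 3: tau = (C - D)/(n(n-1)/2) = (11 - 17)/28 = -0.214286.
Step 4: Exact two-sided p-value (enumerate n! = 40320 permutations of y under H0): p = 0.548413.
Step 5: alpha = 0.1. fail to reject H0.

tau_b = -0.2143 (C=11, D=17), p = 0.548413, fail to reject H0.


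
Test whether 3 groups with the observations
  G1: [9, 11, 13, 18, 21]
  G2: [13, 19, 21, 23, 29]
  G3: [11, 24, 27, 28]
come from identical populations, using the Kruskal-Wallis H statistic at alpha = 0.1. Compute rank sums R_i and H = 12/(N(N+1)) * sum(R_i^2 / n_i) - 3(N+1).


Step 1: Combine all N = 14 observations and assign midranks.
sorted (value, group, rank): (9,G1,1), (11,G1,2.5), (11,G3,2.5), (13,G1,4.5), (13,G2,4.5), (18,G1,6), (19,G2,7), (21,G1,8.5), (21,G2,8.5), (23,G2,10), (24,G3,11), (27,G3,12), (28,G3,13), (29,G2,14)
Step 2: Sum ranks within each group.
R_1 = 22.5 (n_1 = 5)
R_2 = 44 (n_2 = 5)
R_3 = 38.5 (n_3 = 4)
Step 3: H = 12/(N(N+1)) * sum(R_i^2/n_i) - 3(N+1)
     = 12/(14*15) * (22.5^2/5 + 44^2/5 + 38.5^2/4) - 3*15
     = 0.057143 * 859.013 - 45
     = 4.086429.
Step 4: Ties present; correction factor C = 1 - 18/(14^3 - 14) = 0.993407. Corrected H = 4.086429 / 0.993407 = 4.113551.
Step 5: Under H0, H ~ chi^2(2); p-value = 0.127866.
Step 6: alpha = 0.1. fail to reject H0.

H = 4.1136, df = 2, p = 0.127866, fail to reject H0.


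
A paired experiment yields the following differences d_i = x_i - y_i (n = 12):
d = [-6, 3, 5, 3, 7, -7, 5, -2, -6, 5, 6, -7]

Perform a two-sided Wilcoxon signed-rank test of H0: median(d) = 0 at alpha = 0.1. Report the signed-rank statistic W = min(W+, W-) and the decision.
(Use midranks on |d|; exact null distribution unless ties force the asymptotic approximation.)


Step 1: Drop any zero differences (none here) and take |d_i|.
|d| = [6, 3, 5, 3, 7, 7, 5, 2, 6, 5, 6, 7]
Step 2: Midrank |d_i| (ties get averaged ranks).
ranks: |6|->8, |3|->2.5, |5|->5, |3|->2.5, |7|->11, |7|->11, |5|->5, |2|->1, |6|->8, |5|->5, |6|->8, |7|->11
Step 3: Attach original signs; sum ranks with positive sign and with negative sign.
W+ = 2.5 + 5 + 2.5 + 11 + 5 + 5 + 8 = 39
W- = 8 + 11 + 1 + 8 + 11 = 39
(Check: W+ + W- = 78 should equal n(n+1)/2 = 78.)
Step 4: Test statistic W = min(W+, W-) = 39.
Step 5: Ties in |d|, so use the tie-corrected normal approximation.
        E[W] = n(n+1)/4 = 12*13/4 = 39.
        Tie groups: |d|=3 (t=2), |d|=5 (t=3), |d|=6 (t=3), |d|=7 (t=3); sum(t^3 - t) = 78.
        Var[W] = n(n+1)(2n+1)/24 - sum(t^3-t)/48 = 3900/24 - 78/48 = 160.875.
        z = (W - E[W]) / sqrt(Var[W]) = (39 - 39) / 12.6837 = 0.0000.
        Two-sided p = 2*Phi(z) = 1.000000.
Step 6: alpha = 0.1. fail to reject H0.

W+ = 39, W- = 39, W = min = 39, p = 1.000000, fail to reject H0.


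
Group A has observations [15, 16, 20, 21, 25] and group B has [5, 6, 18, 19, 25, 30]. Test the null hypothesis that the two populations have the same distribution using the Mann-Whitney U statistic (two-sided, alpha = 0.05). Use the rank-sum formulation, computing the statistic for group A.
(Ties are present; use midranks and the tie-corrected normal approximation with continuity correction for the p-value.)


Step 1: Combine and sort all 11 observations; assign midranks.
sorted (value, group): (5,Y), (6,Y), (15,X), (16,X), (18,Y), (19,Y), (20,X), (21,X), (25,X), (25,Y), (30,Y)
ranks: 5->1, 6->2, 15->3, 16->4, 18->5, 19->6, 20->7, 21->8, 25->9.5, 25->9.5, 30->11
Step 2: Rank sum for X: R1 = 3 + 4 + 7 + 8 + 9.5 = 31.5.
Step 3: U_X = R1 - n1(n1+1)/2 = 31.5 - 5*6/2 = 31.5 - 15 = 16.5.
       U_Y = n1*n2 - U_X = 30 - 16.5 = 13.5.
Step 4: Ties are present, so use the tie-corrected normal approximation (with continuity correction) for the p-value.
Step 5: p-value = 0.854805; compare to alpha = 0.05. fail to reject H0.

U_X = 16.5, p = 0.854805, fail to reject H0 at alpha = 0.05.


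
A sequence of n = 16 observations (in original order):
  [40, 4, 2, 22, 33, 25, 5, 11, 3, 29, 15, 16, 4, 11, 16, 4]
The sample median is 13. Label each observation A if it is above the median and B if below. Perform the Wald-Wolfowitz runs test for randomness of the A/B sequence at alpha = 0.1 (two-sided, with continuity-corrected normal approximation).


Step 1: Compute median = 13; label A = above, B = below.
Labels in order: ABBAAABBBAAABBAB  (n_A = 8, n_B = 8)
Step 2: Count runs R = 8.
Step 3: Under H0 (random ordering), E[R] = 2*n_A*n_B/(n_A+n_B) + 1 = 2*8*8/16 + 1 = 9.0000.
        Var[R] = 2*n_A*n_B*(2*n_A*n_B - n_A - n_B) / ((n_A+n_B)^2 * (n_A+n_B-1)) = 14336/3840 = 3.7333.
        SD[R] = 1.9322.
Step 4: Continuity-corrected z = (R + 0.5 - E[R]) / SD[R] = (8 + 0.5 - 9.0000) / 1.9322 = -0.2588.
Step 5: Two-sided p-value via normal approximation = 2*(1 - Phi(|z|)) = 0.795809.
Step 6: alpha = 0.1. fail to reject H0.

R = 8, z = -0.2588, p = 0.795809, fail to reject H0.


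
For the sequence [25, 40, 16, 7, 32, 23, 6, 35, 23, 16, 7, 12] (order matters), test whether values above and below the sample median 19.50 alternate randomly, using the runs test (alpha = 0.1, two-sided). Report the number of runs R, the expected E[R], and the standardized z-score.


Step 1: Compute median = 19.50; label A = above, B = below.
Labels in order: AABBAABAABBB  (n_A = 6, n_B = 6)
Step 2: Count runs R = 6.
Step 3: Under H0 (random ordering), E[R] = 2*n_A*n_B/(n_A+n_B) + 1 = 2*6*6/12 + 1 = 7.0000.
        Var[R] = 2*n_A*n_B*(2*n_A*n_B - n_A - n_B) / ((n_A+n_B)^2 * (n_A+n_B-1)) = 4320/1584 = 2.7273.
        SD[R] = 1.6514.
Step 4: Continuity-corrected z = (R + 0.5 - E[R]) / SD[R] = (6 + 0.5 - 7.0000) / 1.6514 = -0.3028.
Step 5: Two-sided p-value via normal approximation = 2*(1 - Phi(|z|)) = 0.762069.
Step 6: alpha = 0.1. fail to reject H0.

R = 6, z = -0.3028, p = 0.762069, fail to reject H0.


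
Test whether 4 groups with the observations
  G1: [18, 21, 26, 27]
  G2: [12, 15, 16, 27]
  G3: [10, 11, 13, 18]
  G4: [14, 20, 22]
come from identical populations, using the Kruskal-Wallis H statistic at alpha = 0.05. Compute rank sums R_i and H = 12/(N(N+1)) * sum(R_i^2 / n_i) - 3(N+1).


Step 1: Combine all N = 15 observations and assign midranks.
sorted (value, group, rank): (10,G3,1), (11,G3,2), (12,G2,3), (13,G3,4), (14,G4,5), (15,G2,6), (16,G2,7), (18,G1,8.5), (18,G3,8.5), (20,G4,10), (21,G1,11), (22,G4,12), (26,G1,13), (27,G1,14.5), (27,G2,14.5)
Step 2: Sum ranks within each group.
R_1 = 47 (n_1 = 4)
R_2 = 30.5 (n_2 = 4)
R_3 = 15.5 (n_3 = 4)
R_4 = 27 (n_4 = 3)
Step 3: H = 12/(N(N+1)) * sum(R_i^2/n_i) - 3(N+1)
     = 12/(15*16) * (47^2/4 + 30.5^2/4 + 15.5^2/4 + 27^2/3) - 3*16
     = 0.050000 * 1087.88 - 48
     = 6.393750.
Step 4: Ties present; correction factor C = 1 - 12/(15^3 - 15) = 0.996429. Corrected H = 6.393750 / 0.996429 = 6.416667.
Step 5: Under H0, H ~ chi^2(3); p-value = 0.093008.
Step 6: alpha = 0.05. fail to reject H0.

H = 6.4167, df = 3, p = 0.093008, fail to reject H0.


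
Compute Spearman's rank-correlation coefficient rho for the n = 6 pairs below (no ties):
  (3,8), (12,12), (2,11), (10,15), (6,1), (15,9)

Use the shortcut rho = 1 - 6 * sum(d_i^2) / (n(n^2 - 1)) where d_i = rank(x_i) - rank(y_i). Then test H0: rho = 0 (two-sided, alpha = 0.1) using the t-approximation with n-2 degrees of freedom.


Step 1: Rank x and y separately (midranks; no ties here).
rank(x): 3->2, 12->5, 2->1, 10->4, 6->3, 15->6
rank(y): 8->2, 12->5, 11->4, 15->6, 1->1, 9->3
Step 2: d_i = R_x(i) - R_y(i); compute d_i^2.
  (2-2)^2=0, (5-5)^2=0, (1-4)^2=9, (4-6)^2=4, (3-1)^2=4, (6-3)^2=9
sum(d^2) = 26.
Step 3: rho = 1 - 6*26 / (6*(6^2 - 1)) = 1 - 156/210 = 0.257143.
Step 4: Under H0, t = rho * sqrt((n-2)/(1-rho^2)) = 0.5322 ~ t(4).
Step 5: Two-sided p-value from the t-distribution with 4 df = 0.622787.
Step 6: alpha = 0.1. fail to reject H0.

rho = 0.2571, p = 0.622787, fail to reject H0 at alpha = 0.1.


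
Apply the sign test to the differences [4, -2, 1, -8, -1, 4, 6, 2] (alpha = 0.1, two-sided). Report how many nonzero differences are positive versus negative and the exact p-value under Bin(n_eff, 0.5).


Step 1: Discard zero differences. Original n = 8; n_eff = number of nonzero differences = 8.
Nonzero differences (with sign): +4, -2, +1, -8, -1, +4, +6, +2
Step 2: Count signs: positive = 5, negative = 3.
Step 3: Under H0: P(positive) = 0.5, so the number of positives S ~ Bin(8, 0.5).
Step 4: Two-sided exact p-value = sum of Bin(8,0.5) probabilities at or below the observed probability = 0.726562.
Step 5: alpha = 0.1. fail to reject H0.

n_eff = 8, pos = 5, neg = 3, p = 0.726562, fail to reject H0.


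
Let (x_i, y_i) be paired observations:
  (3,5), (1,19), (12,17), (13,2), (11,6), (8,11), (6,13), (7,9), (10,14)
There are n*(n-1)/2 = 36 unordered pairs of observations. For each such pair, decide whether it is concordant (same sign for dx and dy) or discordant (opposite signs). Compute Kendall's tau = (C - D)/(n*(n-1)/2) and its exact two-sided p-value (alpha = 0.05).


Step 1: Enumerate the 36 unordered pairs (i,j) with i<j and classify each by sign(x_j-x_i) * sign(y_j-y_i).
  (1,2):dx=-2,dy=+14->D; (1,3):dx=+9,dy=+12->C; (1,4):dx=+10,dy=-3->D; (1,5):dx=+8,dy=+1->C
  (1,6):dx=+5,dy=+6->C; (1,7):dx=+3,dy=+8->C; (1,8):dx=+4,dy=+4->C; (1,9):dx=+7,dy=+9->C
  (2,3):dx=+11,dy=-2->D; (2,4):dx=+12,dy=-17->D; (2,5):dx=+10,dy=-13->D; (2,6):dx=+7,dy=-8->D
  (2,7):dx=+5,dy=-6->D; (2,8):dx=+6,dy=-10->D; (2,9):dx=+9,dy=-5->D; (3,4):dx=+1,dy=-15->D
  (3,5):dx=-1,dy=-11->C; (3,6):dx=-4,dy=-6->C; (3,7):dx=-6,dy=-4->C; (3,8):dx=-5,dy=-8->C
  (3,9):dx=-2,dy=-3->C; (4,5):dx=-2,dy=+4->D; (4,6):dx=-5,dy=+9->D; (4,7):dx=-7,dy=+11->D
  (4,8):dx=-6,dy=+7->D; (4,9):dx=-3,dy=+12->D; (5,6):dx=-3,dy=+5->D; (5,7):dx=-5,dy=+7->D
  (5,8):dx=-4,dy=+3->D; (5,9):dx=-1,dy=+8->D; (6,7):dx=-2,dy=+2->D; (6,8):dx=-1,dy=-2->C
  (6,9):dx=+2,dy=+3->C; (7,8):dx=+1,dy=-4->D; (7,9):dx=+4,dy=+1->C; (8,9):dx=+3,dy=+5->C
Step 2: C = 15, D = 21, total pairs = 36.
Step 3: tau = (C - D)/(n(n-1)/2) = (15 - 21)/36 = -0.166667.
Step 4: Exact two-sided p-value (enumerate n! = 362880 permutations of y under H0): p = 0.612202.
Step 5: alpha = 0.05. fail to reject H0.

tau_b = -0.1667 (C=15, D=21), p = 0.612202, fail to reject H0.


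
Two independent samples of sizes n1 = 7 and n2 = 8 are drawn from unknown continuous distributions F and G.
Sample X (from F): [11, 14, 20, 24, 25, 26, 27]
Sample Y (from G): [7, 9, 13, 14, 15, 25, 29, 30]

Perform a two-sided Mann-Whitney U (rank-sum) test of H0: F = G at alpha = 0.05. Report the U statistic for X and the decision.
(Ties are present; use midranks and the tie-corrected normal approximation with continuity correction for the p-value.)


Step 1: Combine and sort all 15 observations; assign midranks.
sorted (value, group): (7,Y), (9,Y), (11,X), (13,Y), (14,X), (14,Y), (15,Y), (20,X), (24,X), (25,X), (25,Y), (26,X), (27,X), (29,Y), (30,Y)
ranks: 7->1, 9->2, 11->3, 13->4, 14->5.5, 14->5.5, 15->7, 20->8, 24->9, 25->10.5, 25->10.5, 26->12, 27->13, 29->14, 30->15
Step 2: Rank sum for X: R1 = 3 + 5.5 + 8 + 9 + 10.5 + 12 + 13 = 61.
Step 3: U_X = R1 - n1(n1+1)/2 = 61 - 7*8/2 = 61 - 28 = 33.
       U_Y = n1*n2 - U_X = 56 - 33 = 23.
Step 4: Ties are present, so use the tie-corrected normal approximation (with continuity correction) for the p-value.
Step 5: p-value = 0.601875; compare to alpha = 0.05. fail to reject H0.

U_X = 33, p = 0.601875, fail to reject H0 at alpha = 0.05.


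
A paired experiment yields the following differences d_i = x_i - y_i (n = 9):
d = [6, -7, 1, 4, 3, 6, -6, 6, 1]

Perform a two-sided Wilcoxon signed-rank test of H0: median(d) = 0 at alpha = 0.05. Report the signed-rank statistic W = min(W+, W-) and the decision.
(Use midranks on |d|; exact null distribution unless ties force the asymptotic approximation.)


Step 1: Drop any zero differences (none here) and take |d_i|.
|d| = [6, 7, 1, 4, 3, 6, 6, 6, 1]
Step 2: Midrank |d_i| (ties get averaged ranks).
ranks: |6|->6.5, |7|->9, |1|->1.5, |4|->4, |3|->3, |6|->6.5, |6|->6.5, |6|->6.5, |1|->1.5
Step 3: Attach original signs; sum ranks with positive sign and with negative sign.
W+ = 6.5 + 1.5 + 4 + 3 + 6.5 + 6.5 + 1.5 = 29.5
W- = 9 + 6.5 = 15.5
(Check: W+ + W- = 45 should equal n(n+1)/2 = 45.)
Step 4: Test statistic W = min(W+, W-) = 15.5.
Step 5: Ties in |d|, so use the tie-corrected normal approximation.
        E[W] = n(n+1)/4 = 9*10/4 = 22.5.
        Tie groups: |d|=1 (t=2), |d|=6 (t=4); sum(t^3 - t) = 66.
        Var[W] = n(n+1)(2n+1)/24 - sum(t^3-t)/48 = 1710/24 - 66/48 = 69.875.
        z = (W - E[W]) / sqrt(Var[W]) = (15.5 - 22.5) / 8.3591 = -0.8374.
        Two-sided p = 2*Phi(z) = 0.402363.
Step 6: alpha = 0.05. fail to reject H0.

W+ = 29.5, W- = 15.5, W = min = 15.5, p = 0.402363, fail to reject H0.


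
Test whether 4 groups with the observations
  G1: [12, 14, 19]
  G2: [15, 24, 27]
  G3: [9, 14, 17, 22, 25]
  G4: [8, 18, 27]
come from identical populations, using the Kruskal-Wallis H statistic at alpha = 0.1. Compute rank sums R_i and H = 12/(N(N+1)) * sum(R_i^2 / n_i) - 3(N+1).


Step 1: Combine all N = 14 observations and assign midranks.
sorted (value, group, rank): (8,G4,1), (9,G3,2), (12,G1,3), (14,G1,4.5), (14,G3,4.5), (15,G2,6), (17,G3,7), (18,G4,8), (19,G1,9), (22,G3,10), (24,G2,11), (25,G3,12), (27,G2,13.5), (27,G4,13.5)
Step 2: Sum ranks within each group.
R_1 = 16.5 (n_1 = 3)
R_2 = 30.5 (n_2 = 3)
R_3 = 35.5 (n_3 = 5)
R_4 = 22.5 (n_4 = 3)
Step 3: H = 12/(N(N+1)) * sum(R_i^2/n_i) - 3(N+1)
     = 12/(14*15) * (16.5^2/3 + 30.5^2/3 + 35.5^2/5 + 22.5^2/3) - 3*15
     = 0.057143 * 821.633 - 45
     = 1.950476.
Step 4: Ties present; correction factor C = 1 - 12/(14^3 - 14) = 0.995604. Corrected H = 1.950476 / 0.995604 = 1.959088.
Step 5: Under H0, H ~ chi^2(3); p-value = 0.580942.
Step 6: alpha = 0.1. fail to reject H0.

H = 1.9591, df = 3, p = 0.580942, fail to reject H0.


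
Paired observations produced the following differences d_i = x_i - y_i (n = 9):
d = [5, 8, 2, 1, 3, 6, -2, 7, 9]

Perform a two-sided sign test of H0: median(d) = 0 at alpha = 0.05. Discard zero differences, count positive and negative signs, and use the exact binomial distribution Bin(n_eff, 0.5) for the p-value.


Step 1: Discard zero differences. Original n = 9; n_eff = number of nonzero differences = 9.
Nonzero differences (with sign): +5, +8, +2, +1, +3, +6, -2, +7, +9
Step 2: Count signs: positive = 8, negative = 1.
Step 3: Under H0: P(positive) = 0.5, so the number of positives S ~ Bin(9, 0.5).
Step 4: Two-sided exact p-value = sum of Bin(9,0.5) probabilities at or below the observed probability = 0.039062.
Step 5: alpha = 0.05. reject H0.

n_eff = 9, pos = 8, neg = 1, p = 0.039062, reject H0.


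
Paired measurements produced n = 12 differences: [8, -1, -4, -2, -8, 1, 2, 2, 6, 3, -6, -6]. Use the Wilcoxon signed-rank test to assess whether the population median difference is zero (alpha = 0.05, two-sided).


Step 1: Drop any zero differences (none here) and take |d_i|.
|d| = [8, 1, 4, 2, 8, 1, 2, 2, 6, 3, 6, 6]
Step 2: Midrank |d_i| (ties get averaged ranks).
ranks: |8|->11.5, |1|->1.5, |4|->7, |2|->4, |8|->11.5, |1|->1.5, |2|->4, |2|->4, |6|->9, |3|->6, |6|->9, |6|->9
Step 3: Attach original signs; sum ranks with positive sign and with negative sign.
W+ = 11.5 + 1.5 + 4 + 4 + 9 + 6 = 36
W- = 1.5 + 7 + 4 + 11.5 + 9 + 9 = 42
(Check: W+ + W- = 78 should equal n(n+1)/2 = 78.)
Step 4: Test statistic W = min(W+, W-) = 36.
Step 5: Ties in |d|, so use the tie-corrected normal approximation.
        E[W] = n(n+1)/4 = 12*13/4 = 39.
        Tie groups: |d|=1 (t=2), |d|=2 (t=3), |d|=6 (t=3), |d|=8 (t=2); sum(t^3 - t) = 60.
        Var[W] = n(n+1)(2n+1)/24 - sum(t^3-t)/48 = 3900/24 - 60/48 = 161.25.
        z = (W - E[W]) / sqrt(Var[W]) = (36 - 39) / 12.6984 = -0.2362.
        Two-sided p = 2*Phi(z) = 0.813239.
Step 6: alpha = 0.05. fail to reject H0.

W+ = 36, W- = 42, W = min = 36, p = 0.813239, fail to reject H0.


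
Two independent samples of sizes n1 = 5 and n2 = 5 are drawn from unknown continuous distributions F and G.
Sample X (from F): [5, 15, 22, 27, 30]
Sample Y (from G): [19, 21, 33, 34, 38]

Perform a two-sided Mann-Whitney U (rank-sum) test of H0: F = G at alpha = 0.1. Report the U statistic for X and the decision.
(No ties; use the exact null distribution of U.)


Step 1: Combine and sort all 10 observations; assign midranks.
sorted (value, group): (5,X), (15,X), (19,Y), (21,Y), (22,X), (27,X), (30,X), (33,Y), (34,Y), (38,Y)
ranks: 5->1, 15->2, 19->3, 21->4, 22->5, 27->6, 30->7, 33->8, 34->9, 38->10
Step 2: Rank sum for X: R1 = 1 + 2 + 5 + 6 + 7 = 21.
Step 3: U_X = R1 - n1(n1+1)/2 = 21 - 5*6/2 = 21 - 15 = 6.
       U_Y = n1*n2 - U_X = 25 - 6 = 19.
Step 4: No ties, so the exact null distribution of U (based on enumerating the C(10,5) = 252 equally likely rank assignments) gives the two-sided p-value.
Step 5: p-value = 0.222222; compare to alpha = 0.1. fail to reject H0.

U_X = 6, p = 0.222222, fail to reject H0 at alpha = 0.1.


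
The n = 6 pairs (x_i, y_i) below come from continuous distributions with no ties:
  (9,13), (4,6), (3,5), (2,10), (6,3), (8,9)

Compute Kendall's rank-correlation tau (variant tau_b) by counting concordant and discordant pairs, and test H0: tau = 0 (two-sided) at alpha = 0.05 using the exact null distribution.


Step 1: Enumerate the 15 unordered pairs (i,j) with i<j and classify each by sign(x_j-x_i) * sign(y_j-y_i).
  (1,2):dx=-5,dy=-7->C; (1,3):dx=-6,dy=-8->C; (1,4):dx=-7,dy=-3->C; (1,5):dx=-3,dy=-10->C
  (1,6):dx=-1,dy=-4->C; (2,3):dx=-1,dy=-1->C; (2,4):dx=-2,dy=+4->D; (2,5):dx=+2,dy=-3->D
  (2,6):dx=+4,dy=+3->C; (3,4):dx=-1,dy=+5->D; (3,5):dx=+3,dy=-2->D; (3,6):dx=+5,dy=+4->C
  (4,5):dx=+4,dy=-7->D; (4,6):dx=+6,dy=-1->D; (5,6):dx=+2,dy=+6->C
Step 2: C = 9, D = 6, total pairs = 15.
Step 3: tau = (C - D)/(n(n-1)/2) = (9 - 6)/15 = 0.200000.
Step 4: Exact two-sided p-value (enumerate n! = 720 permutations of y under H0): p = 0.719444.
Step 5: alpha = 0.05. fail to reject H0.

tau_b = 0.2000 (C=9, D=6), p = 0.719444, fail to reject H0.


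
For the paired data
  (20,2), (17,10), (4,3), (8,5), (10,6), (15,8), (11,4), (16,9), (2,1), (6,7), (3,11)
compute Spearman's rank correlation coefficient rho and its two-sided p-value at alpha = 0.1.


Step 1: Rank x and y separately (midranks; no ties here).
rank(x): 20->11, 17->10, 4->3, 8->5, 10->6, 15->8, 11->7, 16->9, 2->1, 6->4, 3->2
rank(y): 2->2, 10->10, 3->3, 5->5, 6->6, 8->8, 4->4, 9->9, 1->1, 7->7, 11->11
Step 2: d_i = R_x(i) - R_y(i); compute d_i^2.
  (11-2)^2=81, (10-10)^2=0, (3-3)^2=0, (5-5)^2=0, (6-6)^2=0, (8-8)^2=0, (7-4)^2=9, (9-9)^2=0, (1-1)^2=0, (4-7)^2=9, (2-11)^2=81
sum(d^2) = 180.
Step 3: rho = 1 - 6*180 / (11*(11^2 - 1)) = 1 - 1080/1320 = 0.181818.
Step 4: Under H0, t = rho * sqrt((n-2)/(1-rho^2)) = 0.5547 ~ t(9).
Step 5: Two-sided p-value from the t-distribution with 9 df = 0.592615.
Step 6: alpha = 0.1. fail to reject H0.

rho = 0.1818, p = 0.592615, fail to reject H0 at alpha = 0.1.


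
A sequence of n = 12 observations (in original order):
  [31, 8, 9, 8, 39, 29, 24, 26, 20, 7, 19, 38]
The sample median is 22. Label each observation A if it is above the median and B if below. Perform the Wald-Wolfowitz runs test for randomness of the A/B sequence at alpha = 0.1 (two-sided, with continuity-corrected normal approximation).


Step 1: Compute median = 22; label A = above, B = below.
Labels in order: ABBBAAAABBBA  (n_A = 6, n_B = 6)
Step 2: Count runs R = 5.
Step 3: Under H0 (random ordering), E[R] = 2*n_A*n_B/(n_A+n_B) + 1 = 2*6*6/12 + 1 = 7.0000.
        Var[R] = 2*n_A*n_B*(2*n_A*n_B - n_A - n_B) / ((n_A+n_B)^2 * (n_A+n_B-1)) = 4320/1584 = 2.7273.
        SD[R] = 1.6514.
Step 4: Continuity-corrected z = (R + 0.5 - E[R]) / SD[R] = (5 + 0.5 - 7.0000) / 1.6514 = -0.9083.
Step 5: Two-sided p-value via normal approximation = 2*(1 - Phi(|z|)) = 0.363722.
Step 6: alpha = 0.1. fail to reject H0.

R = 5, z = -0.9083, p = 0.363722, fail to reject H0.
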